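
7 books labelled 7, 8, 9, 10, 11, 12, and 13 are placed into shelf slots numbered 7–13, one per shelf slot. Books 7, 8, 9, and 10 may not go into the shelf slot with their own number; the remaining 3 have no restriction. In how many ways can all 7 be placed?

Let Aᵢ (for 7 ≤ i ≤ 10) be the placements that put book i in its forbidden shelf slot. Any j of these fix j positions, leaving (7−j)! ways to fill the rest, and there are C(4,j) ways to pick which j.
By inclusion–exclusion, the number of valid placements is Σ_{j=0}^{4} (−1)^j C(4,j)·(7−j)!.
Computing: 5040 − 2880 + 720 − 96 + 6 = 2790.

2790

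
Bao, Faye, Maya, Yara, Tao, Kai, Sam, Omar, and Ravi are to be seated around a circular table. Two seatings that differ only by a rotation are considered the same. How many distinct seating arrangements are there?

Fix one person's seat to break rotational symmetry; the remaining 8 people can be arranged in (8)! = 40320 ways.

40320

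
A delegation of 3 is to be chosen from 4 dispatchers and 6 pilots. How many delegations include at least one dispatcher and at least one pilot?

96

Total 3-person selections from all 10: C(10,3) = 120.
Selections missing a whole group: no dispatchers → C(6,3) = 20; no pilots → C(4,3) = 4.
Both groups omitted at once is impossible, so 120 − 24 = 96.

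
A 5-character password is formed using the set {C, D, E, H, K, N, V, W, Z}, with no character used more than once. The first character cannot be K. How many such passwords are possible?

The first character has 9−1 = 8 choices (anything except K).
The remaining 4 characters are filled from the other 8 symbols without repetition: 8 × 7 × 6 × 5 = 1680.
Total: 8 × 1680 = 13440.

13440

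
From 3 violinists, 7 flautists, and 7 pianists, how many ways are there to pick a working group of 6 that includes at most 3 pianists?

10584

Split by how many pianists are chosen (0 through 3).
Sum: C(7,0)·C(10,6) + C(7,1)·C(10,5) + C(7,2)·C(10,4) + C(7,3)·C(10,3) = 210 + 1764 + 4410 + 4200 = 10584.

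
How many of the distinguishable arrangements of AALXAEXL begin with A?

Fix A in the first position and arrange the remaining 7 letters.
Those 7 letters have A appearing twice, L appearing twice, and X appearing twice, giving (7)!/(2!·2!·2!) = 630.

630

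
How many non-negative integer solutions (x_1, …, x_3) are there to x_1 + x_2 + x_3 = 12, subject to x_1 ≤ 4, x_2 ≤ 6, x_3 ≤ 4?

By stars and bars, unrestricted non-negative solutions to x_1+…+x_3 = 12 number C(12+2,2) = 91.
Subtract solutions that violate a single cap (substitute x_i' = x_i − (cap_i+1)): x_1 ≥ 5 gives C(9,2) = 36; x_2 ≥ 7 gives C(7,2) = 21; x_3 ≥ 5 gives C(9,2) = 36. Together 93.
Add back pairs where two caps are both exceeded: 1 + 6 + 1 = 8.
By inclusion–exclusion the count is 91 − 93 + 8 = 6.

6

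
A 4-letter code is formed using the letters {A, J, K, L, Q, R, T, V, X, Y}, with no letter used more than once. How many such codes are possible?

With no repetition, fill the 4 letters in order: 10 choices, then 9, down to 7.
That product is 10 × 9 × 8 × 7 = 5040.

5040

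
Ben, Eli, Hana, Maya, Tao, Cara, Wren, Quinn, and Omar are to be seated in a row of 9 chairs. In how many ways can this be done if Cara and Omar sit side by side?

Place the 7 others and the Cara-Omar pair as 8 objects in a line; the pair has 2 internal arrangements.
So the count is 2·(8)! = 80640.

80640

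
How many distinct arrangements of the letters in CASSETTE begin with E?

1260

Fix E in the first position and arrange the remaining 7 letters.
Those 7 letters have S appearing twice and T appearing twice, giving (7)!/(2!·2!) = 1260.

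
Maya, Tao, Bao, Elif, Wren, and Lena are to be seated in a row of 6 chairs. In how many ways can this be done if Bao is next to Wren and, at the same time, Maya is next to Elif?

Treat {Bao,Wren} as one block (2 orders) and {Maya,Elif} as another (2 orders).
That leaves 4 units to arrange: 2 × 2 × 4! = 4 × 24 = 96.

96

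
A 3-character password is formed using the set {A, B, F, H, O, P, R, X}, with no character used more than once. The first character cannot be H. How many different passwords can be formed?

The first character has 8−1 = 7 choices (anything except H).
The remaining 2 characters are filled from the other 7 symbols without repetition: 7 × 6 = 42.
Total: 7 × 42 = 294.

294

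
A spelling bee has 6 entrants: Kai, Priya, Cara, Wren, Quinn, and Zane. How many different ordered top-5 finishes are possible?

720

This is an ordered selection of 5 from 6: P(6,5).
That gives 6 × 5 × 4 × 3 × 2 = 720.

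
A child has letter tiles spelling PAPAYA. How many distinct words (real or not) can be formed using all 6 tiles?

60

PAPAYA has 6 letters with A appearing 3 times and P appearing twice.
The number of distinct arrangements is 6!/(3!·2!) = 720/12 = 60.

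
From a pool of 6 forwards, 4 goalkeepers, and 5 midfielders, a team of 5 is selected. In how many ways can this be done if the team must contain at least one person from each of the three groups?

2170

Unrestricted: C(15,5) = 3003 ways to pick any 5 of the 15.
Subtract selections that omit an entire group: no forwards → C(9,5) = 126; no goalkeepers → C(11,5) = 462; no midfielders → C(10,5) = 252.
Add back selections omitting two groups (i.e. drawn from a single group): C(6,5) + C(4,5) + C(5,5) = 7.
By inclusion–exclusion: 3003 − 840 + 7 = 2170.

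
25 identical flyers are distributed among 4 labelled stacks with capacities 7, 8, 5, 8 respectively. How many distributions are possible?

Without the upper bounds there are C(28,3) = 3276 ways to split 25 among 4 stacks.
Subtract solutions that violate a single cap (substitute x_i' = x_i − (cap_i+1)): x_1 ≥ 8 gives C(20,3) = 1140; x_2 ≥ 9 gives C(19,3) = 969; x_3 ≥ 6 gives C(22,3) = 1540; x_4 ≥ 9 gives C(19,3) = 969. Together 4618.
Add back pairs where two caps are both exceeded: 165 + 364 + 165 + 286 + 120 + 286 = 1386.
Subtract triples: 10 + 0 + 10 + 4 = 24.
By inclusion–exclusion the count is 3276 − 4618 + 1386 − 24 = 20.

20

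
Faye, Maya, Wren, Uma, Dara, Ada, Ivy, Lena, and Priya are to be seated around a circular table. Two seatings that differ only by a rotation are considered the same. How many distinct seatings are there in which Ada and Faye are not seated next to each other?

All circular seatings of 9 people number (8)! = 40320.
Seatings with Ada beside Faye: treat them as a block with 2 internal orders, giving 2 × (7)! = 10080.
Subtracting, 40320 − 10080 = 30240.

30240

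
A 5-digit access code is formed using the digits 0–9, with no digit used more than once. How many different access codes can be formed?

30240

This is a permutation of 5 out of 10: P(10,5) = 10!/5!.
10 × 9 × 8 × 7 × 6 = 30240.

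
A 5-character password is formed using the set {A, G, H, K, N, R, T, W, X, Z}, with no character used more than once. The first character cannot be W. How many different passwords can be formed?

27216

The first character has 10−1 = 9 choices (anything except W).
The remaining 4 characters are filled from the other 9 symbols without repetition: 9 × 8 × 7 × 6 = 3024.
Total: 9 × 3024 = 27216.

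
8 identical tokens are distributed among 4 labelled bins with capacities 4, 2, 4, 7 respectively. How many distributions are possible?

70

Ignoring the caps, the number of non-negative solutions to x_1+…+x_4 = 8 is C(11,3) = 165.
Subtract solutions that violate a single cap (substitute x_i' = x_i − (cap_i+1)): x_1 ≥ 5 gives C(6,3) = 20; x_2 ≥ 3 gives C(8,3) = 56; x_3 ≥ 5 gives C(6,3) = 20; x_4 ≥ 8 gives C(3,3) = 1. Together 97.
Add back pairs where two caps are both exceeded: 1 + 0 + 0 + 1 + 0 + 0 = 2.
By inclusion–exclusion the count is 165 − 97 + 2 = 70.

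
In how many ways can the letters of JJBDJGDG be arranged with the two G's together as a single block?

420

Treat the 2 copies of G as a single block. The multiset to arrange is then {GG, B, D, D, J, J, J}, 7 items in all.
That gives (7)!/(3!·2!) = 420 arrangements.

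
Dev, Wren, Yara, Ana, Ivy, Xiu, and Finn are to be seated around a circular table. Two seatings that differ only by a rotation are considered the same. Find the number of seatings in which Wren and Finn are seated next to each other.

240

Treat {Wren, Finn} as one unit (2 internal orders) and seat the resulting 6 units around the table: (5)! circular arrangements.
So 2 × (5)! = 2 × 120 = 240.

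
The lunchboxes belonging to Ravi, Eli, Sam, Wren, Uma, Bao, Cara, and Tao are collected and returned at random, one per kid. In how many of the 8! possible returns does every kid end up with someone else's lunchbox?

Let Aᵢ be the assignments in which kid i gets their own lunchbox. We want the size of the complement of A₁∪…∪A_8.
By inclusion–exclusion this is Σ_{j=0}^{8} (−1)^j C(8,j)·(8−j)!.
Computing: 40320 − 40320 + 20160 − 6720 + 1680 − 336 + 56 − 8 + 1 = 14833.

14833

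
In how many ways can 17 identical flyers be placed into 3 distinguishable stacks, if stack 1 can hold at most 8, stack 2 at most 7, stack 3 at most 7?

21

By stars and bars, unrestricted non-negative solutions to x_1+…+x_3 = 17 number C(17+2,2) = 171.
Subtract solutions that violate a single cap (substitute x_i' = x_i − (cap_i+1)): x_1 ≥ 9 gives C(10,2) = 45; x_2 ≥ 8 gives C(11,2) = 55; x_3 ≥ 8 gives C(11,2) = 55. Together 155.
Add back pairs where two caps are both exceeded: 1 + 1 + 3 = 5.
By inclusion–exclusion the count is 171 − 155 + 5 = 21.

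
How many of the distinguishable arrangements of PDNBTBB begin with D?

120

Fix D in the first position and arrange the remaining 6 letters.
Those 6 letters have B appearing 3 times, giving (6)!/(3!) = 120.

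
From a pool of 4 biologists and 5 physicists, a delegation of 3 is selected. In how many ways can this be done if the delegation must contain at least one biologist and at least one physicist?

With no constraint there are C(9,3) = 84 possible selections.
Subtract selections that omit an entire group: no biologists → C(5,3) = 10; no physicists → C(4,3) = 4.
Both groups omitted at once is impossible, so 84 − 14 = 70.

70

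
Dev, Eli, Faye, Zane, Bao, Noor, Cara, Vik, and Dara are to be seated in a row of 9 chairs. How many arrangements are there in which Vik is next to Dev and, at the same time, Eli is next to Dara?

20160

Treat {Vik,Dev} as one block (2 orders) and {Eli,Dara} as another (2 orders).
That leaves 7 units to arrange: 2 × 2 × 7! = 4 × 5040 = 20160.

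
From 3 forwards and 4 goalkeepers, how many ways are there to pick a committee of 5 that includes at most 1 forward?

3

Split by how many forwards are chosen (0 through 1).
Sum: C(3,0)·C(4,5) + C(3,1)·C(4,4) = 0 + 3 = 3.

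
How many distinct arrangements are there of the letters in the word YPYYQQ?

Letter multiplicities in YPYYQQ: P×1, Q×2, Y×3.
So there are 6! / (3!·2!) = 60 distinguishable arrangements.

60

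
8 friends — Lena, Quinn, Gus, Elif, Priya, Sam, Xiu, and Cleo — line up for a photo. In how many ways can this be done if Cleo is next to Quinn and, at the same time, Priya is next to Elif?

2880

Treat {Cleo,Quinn} as one block (2 orders) and {Priya,Elif} as another (2 orders).
That leaves 6 units to arrange: 2 × 2 × 6! = 4 × 720 = 2880.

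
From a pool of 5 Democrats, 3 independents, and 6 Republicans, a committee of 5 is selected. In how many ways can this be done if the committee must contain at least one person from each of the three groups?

With no constraint there are C(14,5) = 2002 possible selections.
Selections missing a whole group: no Democrats → C(9,5) = 126; no independents → C(11,5) = 462; no Republicans → C(8,5) = 56.
Add back selections omitting two groups (i.e. drawn from a single group): C(5,5) + C(3,5) + C(6,5) = 7.
By inclusion–exclusion: 2002 − 644 + 7 = 1365.

1365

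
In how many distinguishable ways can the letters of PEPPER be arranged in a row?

PEPPER has 6 letters with E appearing twice and P appearing 3 times.
Dividing 6! = 720 by 3!·2! = 12 for the repeated letters gives 60.

60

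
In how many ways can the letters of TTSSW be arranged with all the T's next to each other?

12

Treat the 2 copies of T as a single block. The multiset to arrange is then {TT, S, S, W}, 4 items in all.
That gives (4)!/(2!) = 12 arrangements.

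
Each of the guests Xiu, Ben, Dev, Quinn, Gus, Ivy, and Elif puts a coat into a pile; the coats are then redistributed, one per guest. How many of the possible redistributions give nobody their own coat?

This is the derangement count D_7: permutations of 7 items with no fixed point.
By inclusion–exclusion this is Σ_{j=0}^{7} (−1)^j C(7,j)·(7−j)!.
Computing: 5040 − 5040 + 2520 − 840 + 210 − 42 + 7 − 1 = 1854.

1854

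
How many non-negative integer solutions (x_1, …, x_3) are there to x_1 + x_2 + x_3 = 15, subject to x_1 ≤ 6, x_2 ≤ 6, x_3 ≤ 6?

Ignoring the caps, the number of non-negative solutions to x_1+…+x_3 = 15 is C(17,2) = 136.
Subtract solutions that violate a single cap (substitute x_i' = x_i − (cap_i+1)): x_1 ≥ 7 gives C(10,2) = 45; x_2 ≥ 7 gives C(10,2) = 45; x_3 ≥ 7 gives C(10,2) = 45. Together 135.
Add back pairs where two caps are both exceeded: 3 + 3 + 3 = 9.
By inclusion–exclusion the count is 136 − 135 + 9 = 10.

10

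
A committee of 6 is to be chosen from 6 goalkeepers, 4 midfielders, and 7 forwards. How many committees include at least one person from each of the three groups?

Total 6-person selections from all 17: C(17,6) = 12376.
Selections missing a whole group: no goalkeepers → C(11,6) = 462; no midfielders → C(13,6) = 1716; no forwards → C(10,6) = 210.
Add back selections omitting two groups (i.e. drawn from a single group): C(6,6) + C(4,6) + C(7,6) = 8.
By inclusion–exclusion: 12376 − 2388 + 8 = 9996.

9996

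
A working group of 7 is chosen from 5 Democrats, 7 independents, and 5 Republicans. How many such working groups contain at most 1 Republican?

Split by how many Republicans are chosen (0 through 1).
Sum: C(5,0)·C(12,7) + C(5,1)·C(12,6) = 792 + 4620 = 5412.

5412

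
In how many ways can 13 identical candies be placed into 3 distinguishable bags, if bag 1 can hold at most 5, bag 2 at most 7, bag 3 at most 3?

Without the upper bounds there are C(15,2) = 105 ways to split 13 among 3 bags.
Subtract solutions that violate a single cap (substitute x_i' = x_i − (cap_i+1)): x_1 ≥ 6 gives C(9,2) = 36; x_2 ≥ 8 gives C(7,2) = 21; x_3 ≥ 4 gives C(11,2) = 55. Together 112.
Add back pairs where two caps are both exceeded: 0 + 10 + 3 = 13.
By inclusion–exclusion the count is 105 − 112 + 13 = 6.

6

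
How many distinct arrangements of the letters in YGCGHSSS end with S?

1260

With the last slot taken by S, it remains to arrange the other 7 letters (YGCGHSS).
Those 7 letters have G appearing twice and S appearing twice, giving (7)!/(2!·2!) = 1260.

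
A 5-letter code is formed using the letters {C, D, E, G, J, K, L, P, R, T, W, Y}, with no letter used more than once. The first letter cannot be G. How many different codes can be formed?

The first letter has 12−1 = 11 choices (anything except G).
The remaining 4 letters are filled from the other 11 symbols without repetition: 11 × 10 × 9 × 8 = 7920.
Total: 11 × 7920 = 87120.

87120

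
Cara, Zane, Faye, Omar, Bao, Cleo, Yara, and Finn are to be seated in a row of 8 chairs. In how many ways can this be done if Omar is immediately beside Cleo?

Treat {Omar, Cleo} as a single unit. There are 7 units to order, and the pair itself can be ordered 2 ways.
So the count is 2·(7)! = 10080.

10080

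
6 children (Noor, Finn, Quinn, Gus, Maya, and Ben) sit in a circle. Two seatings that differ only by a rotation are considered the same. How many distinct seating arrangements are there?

Seat Noor anywhere (absorbing the rotational symmetry), then permute the other 5: (5)! = 120.

120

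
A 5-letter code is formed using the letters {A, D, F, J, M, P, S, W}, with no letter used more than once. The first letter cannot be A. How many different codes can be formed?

5880

The first letter has 8−1 = 7 choices (anything except A).
The remaining 4 letters are filled from the other 7 symbols without repetition: 7 × 6 × 5 × 4 = 840.
Total: 7 × 840 = 5880.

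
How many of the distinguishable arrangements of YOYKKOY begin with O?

60

With the first slot taken by O, it remains to arrange the other 6 letters (YYKKOY).
Those 6 letters have K appearing twice and Y appearing 3 times, giving (6)!/(3!·2!) = 60.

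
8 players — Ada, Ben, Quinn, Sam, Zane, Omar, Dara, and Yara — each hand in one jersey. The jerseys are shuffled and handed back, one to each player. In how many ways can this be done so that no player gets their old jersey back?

14833

Let Aᵢ be the assignments in which player i gets their old jersey. We want the size of the complement of A₁∪…∪A_8.
By inclusion–exclusion this is Σ_{j=0}^{8} (−1)^j C(8,j)·(8−j)!.
Computing: 40320 − 40320 + 20160 − 6720 + 1680 − 336 + 56 − 8 + 1 = 14833.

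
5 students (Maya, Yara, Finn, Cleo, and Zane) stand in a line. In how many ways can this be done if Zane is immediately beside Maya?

Glue Zane and Maya into one block (2 internal orders), leaving 4 units to arrange in a row.
That gives 2 × 4! = 2 × 24 = 48.

48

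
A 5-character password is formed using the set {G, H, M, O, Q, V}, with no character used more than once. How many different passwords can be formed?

720

This is a permutation of 5 out of 6: P(6,5) = 6!/1!.
That product is 6 × 5 × 4 × 3 × 2 = 720.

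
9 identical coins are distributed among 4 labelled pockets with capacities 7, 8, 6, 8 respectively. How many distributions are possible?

204

Without the upper bounds there are C(12,3) = 220 ways to split 9 among 4 pockets.
Subtract solutions that violate a single cap (substitute x_i' = x_i − (cap_i+1)): x_1 ≥ 8 gives C(4,3) = 4; x_2 ≥ 9 gives C(3,3) = 1; x_3 ≥ 7 gives C(5,3) = 10; x_4 ≥ 9 gives C(3,3) = 1. Together 16.
No two caps can be exceeded simultaneously, so the pair terms are all 0.
By inclusion–exclusion the count is 220 − 16 + 0 = 204.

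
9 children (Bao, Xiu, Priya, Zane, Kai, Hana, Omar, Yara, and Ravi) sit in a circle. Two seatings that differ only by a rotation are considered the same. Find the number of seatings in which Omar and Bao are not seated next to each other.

All circular seatings of 9 people number (8)! = 40320.
Seatings with Omar beside Bao: treat them as a block with 2 internal orders, giving 2 × (7)! = 10080.
Subtracting, 40320 − 10080 = 30240.

30240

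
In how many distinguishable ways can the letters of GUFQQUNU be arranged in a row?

Letter multiplicities in GUFQQUNU: F×1, G×1, N×1, Q×2, U×3.
Dividing 8! = 40320 by 3!·2! = 12 for the repeated letters gives 3360.

3360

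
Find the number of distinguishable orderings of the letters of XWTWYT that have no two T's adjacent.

120

There are 6!/(2!·2!) = 180 arrangements of XWTWYT in total.
If the two T's are adjacent, glue them into one block, leaving 5 items to arrange: (5)!/(2!) = 60 ways.
Hence 180 − 60 = 120.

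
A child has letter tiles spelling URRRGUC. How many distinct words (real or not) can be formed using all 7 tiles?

420

URRRGUC has 7 letters with R appearing 3 times and U appearing twice.
Dividing 7! = 5040 by 3!·2! = 12 for the repeated letters gives 420.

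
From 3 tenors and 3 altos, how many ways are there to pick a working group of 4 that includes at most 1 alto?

Split by how many altos are chosen (0 through 1).
Sum: C(3,0)·C(3,4) + C(3,1)·C(3,3) = 0 + 3 = 3.

3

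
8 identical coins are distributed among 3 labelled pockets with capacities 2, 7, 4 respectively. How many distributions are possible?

14

By stars and bars, unrestricted non-negative solutions to x_1+…+x_3 = 8 number C(8+2,2) = 45.
Subtract solutions that violate a single cap (substitute x_i' = x_i − (cap_i+1)): x_1 ≥ 3 gives C(7,2) = 21; x_2 ≥ 8 gives C(2,2) = 1; x_3 ≥ 5 gives C(5,2) = 10. Together 32.
Add back pairs where two caps are both exceeded: 0 + 1 + 0 = 1.
By inclusion–exclusion the count is 45 − 32 + 1 = 14.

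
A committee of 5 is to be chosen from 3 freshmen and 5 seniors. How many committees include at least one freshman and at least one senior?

55

Unrestricted: C(8,5) = 56 ways to pick any 5 of the 8.
Subtract selections that omit an entire group: no freshmen → C(5,5) = 1; no seniors → C(3,5) = 0.
Both groups omitted at once is impossible, so 56 − 1 = 55.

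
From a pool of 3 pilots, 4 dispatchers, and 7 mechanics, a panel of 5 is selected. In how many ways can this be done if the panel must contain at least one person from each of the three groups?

1288

Total 5-person selections from all 14: C(14,5) = 2002.
Selections missing a whole group: no pilots → C(11,5) = 462; no dispatchers → C(10,5) = 252; no mechanics → C(7,5) = 21.
Add back selections omitting two groups (i.e. drawn from a single group): C(3,5) + C(4,5) + C(7,5) = 21.
By inclusion–exclusion: 2002 − 735 + 21 = 1288.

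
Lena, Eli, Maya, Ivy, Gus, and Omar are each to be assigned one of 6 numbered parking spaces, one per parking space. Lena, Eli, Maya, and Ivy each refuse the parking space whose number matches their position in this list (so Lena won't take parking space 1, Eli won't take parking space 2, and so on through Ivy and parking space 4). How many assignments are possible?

Let Aᵢ (for 1 ≤ i ≤ 4) be the placements that put person i in their forbidden parking space. Any j of these fix j positions, leaving (6−j)! ways to fill the rest, and there are C(4,j) ways to pick which j.
By inclusion–exclusion, the number of valid placements is Σ_{j=0}^{4} (−1)^j C(4,j)·(6−j)!.
Computing: 720 − 480 + 144 − 24 + 2 = 362.

362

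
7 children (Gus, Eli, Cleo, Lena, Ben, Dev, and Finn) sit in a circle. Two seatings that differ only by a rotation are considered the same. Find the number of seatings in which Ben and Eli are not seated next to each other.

480

Without the restriction there are (6)! = 720 seatings.
Seatings with Ben beside Eli: treat them as a block with 2 internal orders, giving 2 × (5)! = 240.
Subtracting, 720 − 240 = 480.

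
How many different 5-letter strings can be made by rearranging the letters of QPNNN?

20

The 5 letters of QPNNN have repeats: N appearing 3 times.
Dividing 5! = 120 by 3! = 6 for the repeated letters gives 20.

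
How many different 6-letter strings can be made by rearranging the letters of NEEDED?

60

Letter multiplicities in NEEDED: D×2, E×3, N×1.
So there are 6! / (3!·2!) = 60 distinguishable arrangements.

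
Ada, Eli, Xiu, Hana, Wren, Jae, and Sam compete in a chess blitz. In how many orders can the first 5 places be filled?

2520

This is an ordered selection of 5 from 7: P(7,5).
That gives 7 × 6 × 5 × 4 × 3 = 2520.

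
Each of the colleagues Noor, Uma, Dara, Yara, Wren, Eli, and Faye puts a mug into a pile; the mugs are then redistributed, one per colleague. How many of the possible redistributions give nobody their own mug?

This is the derangement count D_7: permutations of 7 items with no fixed point.
By inclusion–exclusion this is Σ_{j=0}^{7} (−1)^j C(7,j)·(7−j)!.
Computing: 5040 − 5040 + 2520 − 840 + 210 − 42 + 7 − 1 = 1854.

1854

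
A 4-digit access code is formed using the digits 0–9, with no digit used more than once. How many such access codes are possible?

This is a permutation of 4 out of 10: P(10,4) = 10!/6!.
That product is 10 × 9 × 8 × 7 = 5040.

5040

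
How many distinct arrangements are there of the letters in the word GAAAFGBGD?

10080

The 9 letters of GAAAFGBGD have repeats: A appearing 3 times and G appearing 3 times.
Dividing 9! = 362880 by 3!·3! = 36 for the repeated letters gives 10080.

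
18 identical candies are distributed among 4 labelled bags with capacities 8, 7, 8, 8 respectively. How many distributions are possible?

Without the upper bounds there are C(21,3) = 1330 ways to split 18 among 4 bags.
Subtract solutions that violate a single cap (substitute x_i' = x_i − (cap_i+1)): x_1 ≥ 9 gives C(12,3) = 220; x_2 ≥ 8 gives C(13,3) = 286; x_3 ≥ 9 gives C(12,3) = 220; x_4 ≥ 9 gives C(12,3) = 220. Together 946.
Add back pairs where two caps are both exceeded: 4 + 1 + 1 + 4 + 4 + 1 = 15.
By inclusion–exclusion the count is 1330 − 946 + 15 = 399.

399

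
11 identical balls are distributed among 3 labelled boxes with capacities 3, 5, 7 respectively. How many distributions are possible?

By stars and bars, unrestricted non-negative solutions to x_1+…+x_3 = 11 number C(11+2,2) = 78.
Subtract solutions that violate a single cap (substitute x_i' = x_i − (cap_i+1)): x_1 ≥ 4 gives C(9,2) = 36; x_2 ≥ 6 gives C(7,2) = 21; x_3 ≥ 8 gives C(5,2) = 10. Together 67.
Add back pairs where two caps are both exceeded: 3 + 0 + 0 = 3.
By inclusion–exclusion the count is 78 − 67 + 3 = 14.

14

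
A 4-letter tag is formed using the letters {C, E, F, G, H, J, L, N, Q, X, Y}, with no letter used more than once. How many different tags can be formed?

With no repetition, fill the 4 letters in order: 11 choices, then 10, down to 8.
That product is 11 × 10 × 9 × 8 = 7920.

7920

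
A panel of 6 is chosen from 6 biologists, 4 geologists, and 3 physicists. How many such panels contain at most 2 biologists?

Split by how many biologists are chosen (0 through 2).
Sum: C(6,0)·C(7,6) + C(6,1)·C(7,5) + C(6,2)·C(7,4) = 7 + 126 + 525 = 658.

658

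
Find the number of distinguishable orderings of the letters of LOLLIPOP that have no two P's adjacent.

1260

Total arrangements of LOLLIPOP: 8!/(3!·2!·2!) = 1680.
Arrangements with the P's together: treat PP as one letter, giving (7)!/(3!·2!) = 420.
Subtracting, 1680 − 420 = 1260 arrangements keep the P's apart.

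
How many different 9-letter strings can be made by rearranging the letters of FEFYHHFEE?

Letter multiplicities in FEFYHHFEE: E×3, F×3, H×2, Y×1.
Dividing 9! = 362880 by 3!·3!·2! = 72 for the repeated letters gives 5040.

5040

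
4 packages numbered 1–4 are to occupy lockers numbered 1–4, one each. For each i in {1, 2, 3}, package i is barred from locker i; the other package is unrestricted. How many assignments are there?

Let Aᵢ (for i ∈ {1, 2, 3}) be the placements that put package i in its forbidden locker. Any j of these fix j positions, leaving (4−j)! ways to fill the rest, and there are C(3,j) ways to pick which j.
By inclusion–exclusion, the number of valid placements is Σ_{j=0}^{3} (−1)^j C(3,j)·(4−j)!.
Computing: 24 − 18 + 6 − 1 = 11.

11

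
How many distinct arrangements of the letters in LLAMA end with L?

Fix L in the last position and arrange the remaining 4 letters.
Those 4 letters have A appearing twice, giving (4)!/(2!) = 12.

12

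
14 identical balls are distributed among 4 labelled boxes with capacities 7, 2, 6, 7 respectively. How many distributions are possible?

103

By stars and bars, unrestricted non-negative solutions to x_1+…+x_4 = 14 number C(14+3,3) = 680.
Subtract solutions that violate a single cap (substitute x_i' = x_i − (cap_i+1)): x_1 ≥ 8 gives C(9,3) = 84; x_2 ≥ 3 gives C(14,3) = 364; x_3 ≥ 7 gives C(10,3) = 120; x_4 ≥ 8 gives C(9,3) = 84. Together 652.
Add back pairs where two caps are both exceeded: 20 + 0 + 0 + 35 + 20 + 0 = 75.
By inclusion–exclusion the count is 680 − 652 + 75 = 103.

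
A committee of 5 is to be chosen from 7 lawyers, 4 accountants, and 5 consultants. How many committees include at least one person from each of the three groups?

Unrestricted: C(16,5) = 4368 ways to pick any 5 of the 16.
Selections missing a whole group: no lawyers → C(9,5) = 126; no accountants → C(12,5) = 792; no consultants → C(11,5) = 462.
Add back selections omitting two groups (i.e. drawn from a single group): C(7,5) + C(4,5) + C(5,5) = 22.
By inclusion–exclusion: 4368 − 1380 + 22 = 3010.

3010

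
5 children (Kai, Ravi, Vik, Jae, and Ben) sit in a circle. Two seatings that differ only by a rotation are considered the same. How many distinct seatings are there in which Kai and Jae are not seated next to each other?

12

Without the restriction there are (4)! = 24 seatings.
Seatings with Kai beside Jae: treat them as a block with 2 internal orders, giving 2 × (3)! = 12.
Subtracting, 24 − 12 = 12.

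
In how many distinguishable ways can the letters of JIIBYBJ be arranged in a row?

The 7 letters of JIIBYBJ have repeats: B appearing twice, I appearing twice, and J appearing twice.
The number of distinct arrangements is 7!/(2!·2!·2!) = 5040/8 = 630.

630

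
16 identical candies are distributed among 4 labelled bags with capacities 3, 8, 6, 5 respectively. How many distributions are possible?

By stars and bars, unrestricted non-negative solutions to x_1+…+x_4 = 16 number C(16+3,3) = 969.
Subtract solutions that violate a single cap (substitute x_i' = x_i − (cap_i+1)): x_1 ≥ 4 gives C(15,3) = 455; x_2 ≥ 9 gives C(10,3) = 120; x_3 ≥ 7 gives C(12,3) = 220; x_4 ≥ 6 gives C(13,3) = 286. Together 1081.
Add back pairs where two caps are both exceeded: 20 + 56 + 84 + 1 + 4 + 20 = 185.
By inclusion–exclusion the count is 969 − 1081 + 185 = 73.

73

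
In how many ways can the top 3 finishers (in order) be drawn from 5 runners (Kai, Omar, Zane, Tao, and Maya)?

There are 5 choices for 1st place, 4 for 2nd, and 3 for 3rd.
That gives 5 × 4 × 3 = 60.

60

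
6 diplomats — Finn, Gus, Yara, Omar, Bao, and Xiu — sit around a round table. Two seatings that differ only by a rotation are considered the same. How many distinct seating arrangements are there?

Seat Finn anywhere (absorbing the rotational symmetry), then permute the other 5: (5)! = 120.

120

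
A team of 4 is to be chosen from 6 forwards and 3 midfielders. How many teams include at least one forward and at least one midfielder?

111

Total 4-person selections from all 9: C(9,4) = 126.
Subtract selections that omit an entire group: no forwards → C(3,4) = 0; no midfielders → C(6,4) = 15.
Both groups omitted at once is impossible, so 126 − 15 = 111.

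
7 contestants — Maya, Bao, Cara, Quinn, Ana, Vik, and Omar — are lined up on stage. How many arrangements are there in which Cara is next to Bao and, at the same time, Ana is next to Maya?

Treat {Cara,Bao} as one block (2 orders) and {Ana,Maya} as another (2 orders).
That leaves 5 units to arrange: 2 × 2 × 5! = 4 × 120 = 480.

480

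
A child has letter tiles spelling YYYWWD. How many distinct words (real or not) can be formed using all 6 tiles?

60

The 6 letters of YYYWWD have repeats: W appearing twice and Y appearing 3 times.
So there are 6! / (3!·2!) = 60 distinguishable arrangements.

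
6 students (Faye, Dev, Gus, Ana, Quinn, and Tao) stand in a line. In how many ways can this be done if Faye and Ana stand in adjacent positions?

Treat {Faye, Ana} as a single unit. There are 5 units to order, and the pair itself can be ordered 2 ways.
That gives 2 × 5! = 2 × 120 = 240.

240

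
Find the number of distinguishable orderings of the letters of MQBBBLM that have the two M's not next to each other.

There are 7!/(3!·2!) = 420 arrangements of MQBBBLM in total.
Arrangements with the M's together: treat MM as one letter, giving (6)!/(3!) = 120.
Hence 420 − 120 = 300.

300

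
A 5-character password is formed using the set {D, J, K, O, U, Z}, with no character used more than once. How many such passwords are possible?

720

This is a permutation of 5 out of 6: P(6,5) = 6!/1!.
That product is 6 × 5 × 4 × 3 × 2 = 720.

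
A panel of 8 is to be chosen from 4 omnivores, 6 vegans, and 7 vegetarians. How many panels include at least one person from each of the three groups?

22813

Total 8-person selections from all 17: C(17,8) = 24310.
Selections missing a whole group: no omnivores → C(13,8) = 1287; no vegans → C(11,8) = 165; no vegetarians → C(10,8) = 45.
Add back selections omitting two groups (i.e. drawn from a single group): C(4,8) + C(6,8) + C(7,8) = 0.
By inclusion–exclusion: 24310 − 1497 + 0 = 22813.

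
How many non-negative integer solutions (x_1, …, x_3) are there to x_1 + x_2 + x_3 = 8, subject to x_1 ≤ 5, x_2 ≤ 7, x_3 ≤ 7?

Without the upper bounds there are C(10,2) = 45 ways to split 8 among 3 variables.
Subtract solutions that violate a single cap (substitute x_i' = x_i − (cap_i+1)): x_1 ≥ 6 gives C(4,2) = 6; x_2 ≥ 8 gives C(2,2) = 1; x_3 ≥ 8 gives C(2,2) = 1. Together 8.
No two caps can be exceeded simultaneously, so the pair terms are all 0.
By inclusion–exclusion the count is 45 − 8 + 0 = 37.

37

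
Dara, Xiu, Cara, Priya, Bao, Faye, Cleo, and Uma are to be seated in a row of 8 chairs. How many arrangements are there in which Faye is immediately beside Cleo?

Glue Faye and Cleo into one block (2 internal orders), leaving 7 units to arrange in a row.
That gives 2 × 7! = 2 × 5040 = 10080.

10080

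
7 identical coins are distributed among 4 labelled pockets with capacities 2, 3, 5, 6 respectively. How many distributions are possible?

Without the upper bounds there are C(10,3) = 120 ways to split 7 among 4 pockets.
Subtract solutions that violate a single cap (substitute x_i' = x_i − (cap_i+1)): x_1 ≥ 3 gives C(7,3) = 35; x_2 ≥ 4 gives C(6,3) = 20; x_3 ≥ 6 gives C(4,3) = 4; x_4 ≥ 7 gives C(3,3) = 1. Together 60.
Add back pairs where two caps are both exceeded: 1 + 0 + 0 + 0 + 0 + 0 = 1.
By inclusion–exclusion the count is 120 − 60 + 1 = 61.

61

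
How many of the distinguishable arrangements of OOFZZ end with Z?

12

With the last slot taken by Z, it remains to arrange the other 4 letters (OOFZ).
Those 4 letters have O appearing twice, giving (4)!/(2!) = 12.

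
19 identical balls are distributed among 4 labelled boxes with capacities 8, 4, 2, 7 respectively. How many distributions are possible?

Ignoring the caps, the number of non-negative solutions to x_1+…+x_4 = 19 is C(22,3) = 1540.
Subtract solutions that violate a single cap (substitute x_i' = x_i − (cap_i+1)): x_1 ≥ 9 gives C(13,3) = 286; x_2 ≥ 5 gives C(17,3) = 680; x_3 ≥ 3 gives C(19,3) = 969; x_4 ≥ 8 gives C(14,3) = 364. Together 2299.
Add back pairs where two caps are both exceeded: 56 + 120 + 10 + 364 + 84 + 165 = 799.
Subtract triples: 10 + 0 + 0 + 20 = 30.
By inclusion–exclusion the count is 1540 − 2299 + 799 − 30 = 10.

10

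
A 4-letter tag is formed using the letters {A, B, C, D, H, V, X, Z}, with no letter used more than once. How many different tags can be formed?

With no repetition, fill the 4 letters in order: 8 choices, then 7, down to 5.
That product is 8 × 7 × 6 × 5 = 1680.

1680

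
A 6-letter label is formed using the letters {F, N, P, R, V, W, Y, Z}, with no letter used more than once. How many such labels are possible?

20160

With no repetition, fill the 6 letters in order: 8 choices, then 7, down to 3.
8 × 7 × 6 × 5 × 4 × 3 = 20160.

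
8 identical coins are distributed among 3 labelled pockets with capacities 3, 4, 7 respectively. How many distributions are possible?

Without the upper bounds there are C(10,2) = 45 ways to split 8 among 3 pockets.
Subtract solutions that violate a single cap (substitute x_i' = x_i − (cap_i+1)): x_1 ≥ 4 gives C(6,2) = 15; x_2 ≥ 5 gives C(5,2) = 10; x_3 ≥ 8 gives C(2,2) = 1. Together 26.
No two caps can be exceeded simultaneously, so the pair terms are all 0.
By inclusion–exclusion the count is 45 − 26 + 0 = 19.

19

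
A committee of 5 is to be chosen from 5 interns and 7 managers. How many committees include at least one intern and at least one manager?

770

Unrestricted: C(12,5) = 792 ways to pick any 5 of the 12.
Subtract selections that omit an entire group: no interns → C(7,5) = 21; no managers → C(5,5) = 1.
Both groups omitted at once is impossible, so 792 − 22 = 770.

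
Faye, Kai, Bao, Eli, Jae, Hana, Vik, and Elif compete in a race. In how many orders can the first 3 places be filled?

This is an ordered selection of 3 from 8: P(8,3).
That gives 8 × 7 × 6 = 336.

336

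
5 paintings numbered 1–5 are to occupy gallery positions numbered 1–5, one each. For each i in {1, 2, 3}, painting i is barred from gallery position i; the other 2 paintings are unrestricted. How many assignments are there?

Let Aᵢ (for i ∈ {1, 2, 3}) be the placements that put painting i in its forbidden gallery position. Any j of these fix j positions, leaving (5−j)! ways to fill the rest, and there are C(3,j) ways to pick which j.
By inclusion–exclusion, the number of valid placements is Σ_{j=0}^{3} (−1)^j C(3,j)·(5−j)!.
Computing: 120 − 72 + 18 − 2 = 64.

64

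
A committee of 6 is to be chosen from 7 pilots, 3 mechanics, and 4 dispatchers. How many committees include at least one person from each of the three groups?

2331

With no constraint there are C(14,6) = 3003 possible selections.
Subtract selections that omit an entire group: no pilots → C(7,6) = 7; no mechanics → C(11,6) = 462; no dispatchers → C(10,6) = 210.
Add back selections omitting two groups (i.e. drawn from a single group): C(7,6) + C(3,6) + C(4,6) = 7.
By inclusion–exclusion: 3003 − 679 + 7 = 2331.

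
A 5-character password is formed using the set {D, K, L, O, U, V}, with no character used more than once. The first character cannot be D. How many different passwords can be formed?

The first character has 6−1 = 5 choices (anything except D).
The remaining 4 characters are filled from the other 5 symbols without repetition: 5 × 4 × 3 × 2 = 120.
Total: 5 × 120 = 600.

600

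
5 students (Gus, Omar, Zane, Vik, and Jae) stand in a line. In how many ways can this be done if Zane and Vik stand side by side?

48

Place the 3 others and the Zane-Vik pair as 4 objects in a line; the pair has 2 internal arrangements.
That gives 2 × 4! = 2 × 24 = 48.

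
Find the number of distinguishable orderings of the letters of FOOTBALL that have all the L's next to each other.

2520

Treat the 2 copies of L as a single block. The multiset to arrange is then {LL, A, B, F, O, O, T}, 7 items in all.
That gives (7)!/(2!) = 2520 arrangements.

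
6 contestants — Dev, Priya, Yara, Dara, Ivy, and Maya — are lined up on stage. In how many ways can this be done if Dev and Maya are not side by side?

480

Of the 6! = 720 arrangements, those with Dev and Maya adjacent number 2 × 5! = 240 (treat the pair as a block with 2 internal orders).
So 720 − 240 = 480 arrangements keep them apart.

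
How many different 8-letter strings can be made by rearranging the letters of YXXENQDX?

YXXENQDX has 8 letters with X appearing 3 times.
The number of distinct arrangements is 8!/(3!) = 40320/6 = 6720.

6720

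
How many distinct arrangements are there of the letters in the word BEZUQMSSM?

90720

BEZUQMSSM has 9 letters with M appearing twice and S appearing twice.
So there are 9! / (2!·2!) = 90720 distinguishable arrangements.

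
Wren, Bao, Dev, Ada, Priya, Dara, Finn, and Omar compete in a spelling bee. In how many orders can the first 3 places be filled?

336

This is an ordered selection of 3 from 8: P(8,3).
That gives 8 × 7 × 6 = 336.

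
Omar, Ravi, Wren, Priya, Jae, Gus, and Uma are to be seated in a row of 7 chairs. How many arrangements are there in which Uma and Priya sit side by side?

1440

Glue Uma and Priya into one block (2 internal orders), leaving 6 units to arrange in a row.
That gives 2 × 6! = 2 × 720 = 1440.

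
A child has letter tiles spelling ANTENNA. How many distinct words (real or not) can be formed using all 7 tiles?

420

ANTENNA has 7 letters with A appearing twice and N appearing 3 times.
Dividing 7! = 5040 by 3!·2! = 12 for the repeated letters gives 420.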